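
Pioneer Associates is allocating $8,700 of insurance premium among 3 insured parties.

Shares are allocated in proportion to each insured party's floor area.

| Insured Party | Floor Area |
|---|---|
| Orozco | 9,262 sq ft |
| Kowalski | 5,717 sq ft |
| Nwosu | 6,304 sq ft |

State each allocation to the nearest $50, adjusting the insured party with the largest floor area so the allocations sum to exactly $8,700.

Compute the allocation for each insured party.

Sum of floor area: 9,262 + 5,717 + 6,304 = 21,283.
Unrounded shares: Orozco 3,786.09; Kowalski 2,336.98; Nwosu 2,576.93.
Rounded to nearest $50: Orozco $3,800; Kowalski $2,350; Nwosu $2,600. Sum = $8,750.
Difference $8,700 − $8,750 = −$50 applied to largest floor area (Orozco): Orozco becomes $3,750.

Orozco: $3,750; Kowalski: $2,350; Nwosu: $2,600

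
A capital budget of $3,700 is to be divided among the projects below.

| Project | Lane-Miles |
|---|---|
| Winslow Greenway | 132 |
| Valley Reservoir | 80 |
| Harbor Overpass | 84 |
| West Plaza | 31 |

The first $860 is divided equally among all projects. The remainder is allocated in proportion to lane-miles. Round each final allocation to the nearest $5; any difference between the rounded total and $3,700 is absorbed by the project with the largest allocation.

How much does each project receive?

Winslow Greenway: $1,360 · Valley Reservoir: $910 · Harbor Overpass: $945 · West Plaza: $485

$860 shared equally gives $215 per project.
Remainder $2,840 by lane-miles (total 327): Winslow Greenway 1,146.42 → $1,145; Valley Reservoir 694.80 → $695; Harbor Overpass 729.54 → $730; West Plaza 269.24 → $270.
Totals: Winslow Greenway $215 + $1,145 = $1,360; Valley Reservoir $215 + $695 = $910; Harbor Overpass $215 + $730 = $945; West Plaza $215 + $270 = $485.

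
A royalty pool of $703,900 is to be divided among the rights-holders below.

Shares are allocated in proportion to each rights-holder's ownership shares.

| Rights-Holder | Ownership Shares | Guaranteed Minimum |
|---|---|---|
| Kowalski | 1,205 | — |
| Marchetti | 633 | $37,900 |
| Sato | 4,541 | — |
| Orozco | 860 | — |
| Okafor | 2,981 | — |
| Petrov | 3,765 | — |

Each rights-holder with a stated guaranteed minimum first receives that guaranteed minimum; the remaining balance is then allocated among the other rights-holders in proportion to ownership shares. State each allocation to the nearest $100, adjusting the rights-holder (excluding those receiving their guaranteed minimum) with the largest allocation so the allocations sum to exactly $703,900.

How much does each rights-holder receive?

Kowalski: $60,100 · Marchetti: $37,900 · Sato: $226,500 · Orozco: $42,900 · Okafor: $148,700 · Petrov: $187,800

Minimums first: Marchetti $37,900. Remaining pool $666,000.
Remaining pool split over remaining ownership shares 13,352: Kowalski 60,105.60 → $60,100; Sato 226,505.84 → $226,500; Orozco 42,896.94 → $42,900; Okafor 148,692.78 → $148,700; Petrov 187,798.83 → $187,800.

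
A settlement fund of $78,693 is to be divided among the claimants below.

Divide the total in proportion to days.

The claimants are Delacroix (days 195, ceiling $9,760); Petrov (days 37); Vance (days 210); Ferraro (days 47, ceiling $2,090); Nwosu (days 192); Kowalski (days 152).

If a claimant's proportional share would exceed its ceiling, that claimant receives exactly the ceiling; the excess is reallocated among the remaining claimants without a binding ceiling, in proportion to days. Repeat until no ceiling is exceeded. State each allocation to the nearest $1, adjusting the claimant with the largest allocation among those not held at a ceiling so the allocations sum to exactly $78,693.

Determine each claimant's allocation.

Sum of days: 833.
Proportional shares (ignoring caps): Delacroix 18,421.53; Petrov 3,495.37; Vance 19,838.57; Ferraro 4,440.06; Nwosu 18,138.12; Kowalski 14,359.35.
Capped: Delacroix ($9,760), Ferraro ($2,090); remaining pool $66,843 reallocated over remaining days 591.
Shares after redistribution: Petrov 4,184.76 → $4,185; Vance 23,751.32 → $23,751; Nwosu 21,715.49 → $21,715; Kowalski 17,191.43 → $17,191.
Rounding difference +$1 applied to Vance → $23,752.

Delacroix: $9,760 · Petrov: $4,185 · Vance: $23,752 · Ferraro: $2,090 · Nwosu: $21,715 · Kowalski: $17,191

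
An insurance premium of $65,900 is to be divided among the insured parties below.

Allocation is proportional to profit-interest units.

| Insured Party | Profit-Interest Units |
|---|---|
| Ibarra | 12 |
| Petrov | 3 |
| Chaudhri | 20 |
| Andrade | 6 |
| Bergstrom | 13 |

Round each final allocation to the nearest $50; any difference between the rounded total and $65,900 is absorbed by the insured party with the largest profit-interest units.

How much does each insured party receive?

Sum of profit-interest units: 54.
Raw shares: Ibarra 12/54 × $65,900 = 14,644.44; Petrov 3/54 × $65,900 = 3,661.11; Chaudhri 20/54 × $65,900 = 24,407.41; Andrade 6/54 × $65,900 = 7,322.22; Bergstrom 13/54 × $65,900 = 15,864.81.
At nearest $50: Ibarra $14,650; Petrov $3,650; Chaudhri $24,400; Andrade $7,300; Bergstrom $15,850. Sum = $65,850.
Difference $65,900 − $65,850 = +$50 applied to largest profit-interest units (Chaudhri): Chaudhri becomes $24,450.

Ibarra: $14,650; Petrov: $3,650; Chaudhri: $24,450; Andrade: $7,300; Bergstrom: $15,850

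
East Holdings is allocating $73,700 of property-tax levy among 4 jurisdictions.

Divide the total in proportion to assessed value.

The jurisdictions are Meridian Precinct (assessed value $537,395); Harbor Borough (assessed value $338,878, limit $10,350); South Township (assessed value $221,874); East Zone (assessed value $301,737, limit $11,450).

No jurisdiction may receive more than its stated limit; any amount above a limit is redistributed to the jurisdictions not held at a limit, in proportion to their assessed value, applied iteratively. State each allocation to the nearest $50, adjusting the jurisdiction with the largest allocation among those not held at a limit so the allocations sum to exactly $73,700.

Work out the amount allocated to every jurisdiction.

Assessed value total: 1,399,884.
Proportional shares (ignoring caps): Meridian Precinct 28,292.35; Harbor Borough 17,840.98; South Township 11,681.05; East Zone 15,885.61.
Cap binds for Harbor Borough ($10,350), East Zone ($11,450); residual $51,900 reallocated over remaining assessed value 759,269.
Shares after redistribution: Meridian Precinct 36,733.75 → $36,750; South Township 15,166.25 → $15,150.

Meridian Precinct: $36,750; Harbor Borough: $10,350; South Township: $15,150; East Zone: $11,450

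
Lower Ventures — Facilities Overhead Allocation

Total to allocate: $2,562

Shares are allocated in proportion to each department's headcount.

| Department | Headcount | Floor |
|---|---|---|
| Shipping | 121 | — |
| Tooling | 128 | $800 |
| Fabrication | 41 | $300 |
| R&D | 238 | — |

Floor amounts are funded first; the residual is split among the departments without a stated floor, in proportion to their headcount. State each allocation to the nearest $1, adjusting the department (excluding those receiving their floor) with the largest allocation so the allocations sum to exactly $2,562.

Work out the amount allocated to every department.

Shipping: $493 · Tooling: $800 · Fabrication: $300 · R&D: $969

Guaranteed amounts: Tooling $800; Fabrication $300. Balance $1,462.
Balance split over remaining headcount 359: Shipping 492.76 → $493; R&D 969.24 → $969.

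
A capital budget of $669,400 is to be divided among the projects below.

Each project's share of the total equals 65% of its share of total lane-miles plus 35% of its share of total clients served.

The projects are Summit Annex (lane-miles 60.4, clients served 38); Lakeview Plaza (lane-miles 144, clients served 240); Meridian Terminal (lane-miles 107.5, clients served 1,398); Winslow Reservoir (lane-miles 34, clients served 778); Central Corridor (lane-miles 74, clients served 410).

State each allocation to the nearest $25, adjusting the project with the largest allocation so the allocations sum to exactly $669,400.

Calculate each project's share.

Summit Annex: $65,700; Lakeview Plaza: $168,850; Meridian Terminal: $225,750; Winslow Reservoir: $98,875; Central Corridor: $110,225

Lane-miles total 419.9; clients served total 2,864.
Blended shares (65% lane-miles + 35% clients served): Summit Annex 0.0981; Lakeview Plaza 0.2522; Meridian Terminal 0.3373; Winslow Reservoir 0.1477; Central Corridor 0.1647.
Raw shares: Summit Annex 65,696.46; Lakeview Plaza 168,849.34; Meridian Terminal 225,757.59; Winslow Reservoir 98,876.00; Central Corridor 110,220.61.
At nearest $25: Summit Annex $65,700; Lakeview Plaza $168,850; Meridian Terminal $225,750; Winslow Reservoir $98,875; Central Corridor $110,225. Sum = $669,400.
Rounded total matches; no reconciliation needed.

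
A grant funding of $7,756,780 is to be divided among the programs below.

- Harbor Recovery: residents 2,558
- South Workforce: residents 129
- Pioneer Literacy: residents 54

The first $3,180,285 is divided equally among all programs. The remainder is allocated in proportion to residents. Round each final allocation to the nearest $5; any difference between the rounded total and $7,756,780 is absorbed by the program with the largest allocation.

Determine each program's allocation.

First tranche $3,180,285 split equally: $1,060,095 each.
Remainder $4,576,495 by residents (total 2,741): Harbor Recovery 4,270,950.09 → $4,270,950; South Workforce 215,384.11 → $215,385; Pioneer Literacy 90,160.79 → $90,160.
Totals: Harbor Recovery $1,060,095 + $4,270,950 = $5,331,045; South Workforce $1,060,095 + $215,385 = $1,275,480; Pioneer Literacy $1,060,095 + $90,160 = $1,150,255.

Harbor Recovery: $5,331,045 · South Workforce: $1,275,480 · Pioneer Literacy: $1,150,255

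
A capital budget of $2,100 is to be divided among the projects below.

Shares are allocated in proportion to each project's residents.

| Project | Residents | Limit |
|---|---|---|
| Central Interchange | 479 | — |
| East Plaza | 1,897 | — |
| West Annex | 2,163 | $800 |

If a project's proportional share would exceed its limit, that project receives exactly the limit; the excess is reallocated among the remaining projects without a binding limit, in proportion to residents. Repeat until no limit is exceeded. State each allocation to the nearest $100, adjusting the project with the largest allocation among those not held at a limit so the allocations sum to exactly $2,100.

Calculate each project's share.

Central Interchange: $300; East Plaza: $1,000; West Annex: $800

Combined residents = 4,539.
Proportional shares (ignoring caps): Central Interchange 221.61; East Plaza 877.66; West Annex 1,000.73.
Cap binds for West Annex ($800); residual $1,300 reallocated over remaining residents 2,376.
Shares after redistribution: Central Interchange 262.08 → $300; East Plaza 1,037.92 → $1,000.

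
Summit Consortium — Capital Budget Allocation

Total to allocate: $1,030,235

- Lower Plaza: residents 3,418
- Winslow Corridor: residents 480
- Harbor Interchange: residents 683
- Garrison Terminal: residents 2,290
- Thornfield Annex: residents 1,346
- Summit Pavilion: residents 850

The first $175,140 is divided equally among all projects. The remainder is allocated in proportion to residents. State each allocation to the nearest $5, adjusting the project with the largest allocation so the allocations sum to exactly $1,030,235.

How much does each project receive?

Lower Plaza: $351,535 · Winslow Corridor: $74,460 · Harbor Interchange: $93,605 · Garrison Terminal: $245,155 · Thornfield Annex: $156,130 · Summit Pavilion: $109,350

$175,140 shared equally gives $29,190 per project.
Remainder $855,095 by residents (total 9,067): Lower Plaza 322,346.39 → $322,345; Winslow Corridor 45,268.07 → $45,270; Harbor Interchange 64,412.69 → $64,415; Garrison Terminal 215,966.42 → $215,965; Thornfield Annex 126,939.22 → $126,940; Summit Pavilion 80,162.21 → $80,160.
Totals: Lower Plaza $29,190 + $322,345 = $351,535; Winslow Corridor $29,190 + $45,270 = $74,460; Harbor Interchange $29,190 + $64,415 = $93,605; Garrison Terminal $29,190 + $215,965 = $245,155; Thornfield Annex $29,190 + $126,940 = $156,130; Summit Pavilion $29,190 + $80,160 = $109,350.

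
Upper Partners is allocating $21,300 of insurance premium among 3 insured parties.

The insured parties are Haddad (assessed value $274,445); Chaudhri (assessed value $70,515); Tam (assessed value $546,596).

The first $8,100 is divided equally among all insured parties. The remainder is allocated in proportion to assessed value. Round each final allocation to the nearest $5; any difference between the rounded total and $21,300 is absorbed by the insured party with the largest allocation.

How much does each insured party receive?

$8,100 shared equally gives $2,700 per insured party.
Remainder $13,200 by assessed value (total 891,556): Haddad 4,063.32 → $4,065; Chaudhri 1,044.02 → $1,045; Tam 8,092.67 → $8,095.
Rounding difference −$5 on remainder applied to Tam.
Totals: Haddad $2,700 + $4,065 = $6,765; Chaudhri $2,700 + $1,045 = $3,745; Tam $2,700 + $8,090 = $10,790.

Haddad: $6,765 · Chaudhri: $3,745 · Tam: $10,790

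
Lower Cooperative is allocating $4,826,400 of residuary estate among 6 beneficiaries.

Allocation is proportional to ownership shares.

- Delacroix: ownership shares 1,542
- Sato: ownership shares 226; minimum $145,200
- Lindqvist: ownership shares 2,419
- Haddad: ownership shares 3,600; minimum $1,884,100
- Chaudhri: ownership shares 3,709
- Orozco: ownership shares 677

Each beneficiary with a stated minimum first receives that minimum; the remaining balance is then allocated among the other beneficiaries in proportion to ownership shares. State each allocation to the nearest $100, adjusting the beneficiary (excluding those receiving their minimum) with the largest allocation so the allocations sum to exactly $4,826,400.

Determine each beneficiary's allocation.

Minimums first: Sato $145,200; Haddad $1,884,100. Balance $2,797,100.
Balance split over remaining ownership shares 8,347: Delacroix 516,727.95 → $516,700; Lindqvist 810,612.78 → $810,600; Chaudhri 1,242,894.92 → $1,242,900; Orozco 226,864.35 → $226,900.

Delacroix: $516,700 | Sato: $145,200 | Lindqvist: $810,600 | Haddad: $1,884,100 | Chaudhri: $1,242,900 | Orozco: $226,900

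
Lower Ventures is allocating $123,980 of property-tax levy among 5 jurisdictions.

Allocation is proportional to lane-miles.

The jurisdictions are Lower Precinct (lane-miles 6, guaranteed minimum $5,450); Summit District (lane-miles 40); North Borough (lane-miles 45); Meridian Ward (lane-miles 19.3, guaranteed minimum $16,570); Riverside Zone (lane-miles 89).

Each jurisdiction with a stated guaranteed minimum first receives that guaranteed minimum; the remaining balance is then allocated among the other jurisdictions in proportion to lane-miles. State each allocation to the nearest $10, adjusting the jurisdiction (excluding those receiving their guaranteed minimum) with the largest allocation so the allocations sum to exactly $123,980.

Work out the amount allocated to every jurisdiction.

Minimums first: Lower Precinct $5,450; Meridian Ward $16,570. Residual $101,960.
Residual split over remaining lane-miles 174: Summit District 23,439.08 → $23,440; North Borough 26,368.97 → $26,370; Riverside Zone 52,151.95 → $52,150.

Lower Precinct: $5,450; Summit District: $23,440; North Borough: $26,370; Meridian Ward: $16,570; Riverside Zone: $52,150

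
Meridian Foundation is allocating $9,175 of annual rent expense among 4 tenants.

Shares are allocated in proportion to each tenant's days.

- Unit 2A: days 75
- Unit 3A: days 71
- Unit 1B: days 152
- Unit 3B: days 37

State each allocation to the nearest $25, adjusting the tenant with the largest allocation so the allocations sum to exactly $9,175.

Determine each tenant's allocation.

Unit 2A: $2,050 · Unit 3A: $1,950 · Unit 1B: $4,150 · Unit 3B: $1,025

Days total: 335.
Proportional shares: Unit 2A 75/335 × $9,175 = 2,054.10; Unit 3A 71/335 × $9,175 = 1,944.55; Unit 1B 152/335 × $9,175 = 4,162.99; Unit 3B 37/335 × $9,175 = 1,013.36.
After rounding ($25): Unit 2A $2,050; Unit 3A $1,950; Unit 1B $4,175; Unit 3B $1,025. Sum = $9,200.
Difference $9,175 − $9,200 = −$25 applied to largest allocation (Unit 1B): Unit 1B becomes $4,150.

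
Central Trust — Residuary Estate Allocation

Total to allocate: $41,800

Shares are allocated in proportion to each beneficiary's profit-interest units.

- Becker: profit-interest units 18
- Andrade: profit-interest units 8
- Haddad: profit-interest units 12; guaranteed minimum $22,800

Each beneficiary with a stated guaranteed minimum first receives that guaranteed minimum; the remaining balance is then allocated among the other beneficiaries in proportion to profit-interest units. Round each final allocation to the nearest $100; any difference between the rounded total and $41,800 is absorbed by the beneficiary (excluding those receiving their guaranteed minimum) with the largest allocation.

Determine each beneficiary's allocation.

Becker: $13,200 | Andrade: $5,800 | Haddad: $22,800

Fund the minimums — Haddad $22,800. Remaining pool $19,000.
Remaining pool split over remaining profit-interest units 26: Becker 13,153.85 → $13,200; Andrade 5,846.15 → $5,800.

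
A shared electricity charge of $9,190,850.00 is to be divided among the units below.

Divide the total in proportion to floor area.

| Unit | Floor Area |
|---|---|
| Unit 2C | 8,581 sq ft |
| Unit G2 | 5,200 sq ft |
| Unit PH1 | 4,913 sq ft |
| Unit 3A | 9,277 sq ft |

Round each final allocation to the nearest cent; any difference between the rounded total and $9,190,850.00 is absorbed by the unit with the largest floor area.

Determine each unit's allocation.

Combined floor area = 8,581 + 5,200 + 4,913 + 9,277 = 27,971.
Unrounded shares: Unit 2C 2,819,587.5675; Unit G2 1,708,641.8076; Unit PH1 1,614,337.9232; Unit 3A 3,048,282.7017.
At nearest cent: Unit 2C $2,819,587.57; Unit G2 $1,708,641.81; Unit PH1 $1,614,337.92; Unit 3A $3,048,282.70. Sum = $9,190,850.00.
No rounding difference to absorb.

Unit 2C: $2,819,587.57 · Unit G2: $1,708,641.81 · Unit PH1: $1,614,337.92 · Unit 3A: $3,048,282.70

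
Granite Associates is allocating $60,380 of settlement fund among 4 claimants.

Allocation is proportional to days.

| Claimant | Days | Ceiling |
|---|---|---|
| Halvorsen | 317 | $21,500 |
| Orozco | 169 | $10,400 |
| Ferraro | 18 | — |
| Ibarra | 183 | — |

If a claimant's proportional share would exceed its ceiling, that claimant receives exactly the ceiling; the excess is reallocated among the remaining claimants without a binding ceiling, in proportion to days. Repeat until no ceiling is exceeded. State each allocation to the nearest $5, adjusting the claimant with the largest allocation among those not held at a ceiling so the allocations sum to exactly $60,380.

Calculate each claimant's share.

Halvorsen: $21,500 | Orozco: $10,400 | Ferraro: $2,550 | Ibarra: $25,930

Days total: 687.
Pro-rata shares before constraints: Halvorsen 27,860.93; Orozco 14,853.30; Ferraro 1,582.01; Ibarra 16,083.76.
Held at cap: Halvorsen ($21,500), Orozco ($10,400); residual $28,480 reallocated over remaining days 201.
Remaining shares: Ferraro 2,550.45 → $2,550; Ibarra 25,929.55 → $25,930.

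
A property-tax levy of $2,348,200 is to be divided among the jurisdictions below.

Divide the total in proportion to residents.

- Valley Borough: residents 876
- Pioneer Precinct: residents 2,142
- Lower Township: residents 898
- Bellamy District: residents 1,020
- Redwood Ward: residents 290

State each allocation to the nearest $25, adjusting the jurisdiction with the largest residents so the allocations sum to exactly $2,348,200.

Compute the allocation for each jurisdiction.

Total residents = 5,226.
Raw shares: Valley Borough 876/5,226 × $2,348,200 = 393,613.32; Pioneer Precinct 2,142/5,226 × $2,348,200 = 962,465.44; Lower Township 898/5,226 × $2,348,200 = 403,498.58; Bellamy District 1,020/5,226 × $2,348,200 = 458,316.88; Redwood Ward 290/5,226 × $2,348,200 = 130,305.78.
Rounded to nearest $25: Valley Borough $393,625; Pioneer Precinct $962,475; Lower Township $403,500; Bellamy District $458,325; Redwood Ward $130,300. Sum = $2,348,225.
Difference $2,348,200 − $2,348,225 = −$25 applied to largest residents (Pioneer Precinct): Pioneer Precinct becomes $962,450.

Valley Borough: $393,625 · Pioneer Precinct: $962,450 · Lower Township: $403,500 · Bellamy District: $458,325 · Redwood Ward: $130,300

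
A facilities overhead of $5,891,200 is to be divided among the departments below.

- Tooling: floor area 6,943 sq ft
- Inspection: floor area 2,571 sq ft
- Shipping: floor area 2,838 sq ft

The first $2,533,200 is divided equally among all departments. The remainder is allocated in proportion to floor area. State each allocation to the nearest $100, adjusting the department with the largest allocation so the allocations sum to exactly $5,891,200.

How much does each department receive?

Tooling: $2,732,000 | Inspection: $1,543,300 | Shipping: $1,615,900

Equal tier: $2,533,200 ÷ 3 = $844,400 apiece.
Remainder $3,358,000 by floor area (total 12,352): Tooling 1,887,515.71 → $1,887,500; Inspection 698,949.00 → $698,900; Shipping 771,535.30 → $771,500.
Rounding difference +$100 on remainder applied to Tooling.
Totals: Tooling $844,400 + $1,887,600 = $2,732,000; Inspection $844,400 + $698,900 = $1,543,300; Shipping $844,400 + $771,500 = $1,615,900.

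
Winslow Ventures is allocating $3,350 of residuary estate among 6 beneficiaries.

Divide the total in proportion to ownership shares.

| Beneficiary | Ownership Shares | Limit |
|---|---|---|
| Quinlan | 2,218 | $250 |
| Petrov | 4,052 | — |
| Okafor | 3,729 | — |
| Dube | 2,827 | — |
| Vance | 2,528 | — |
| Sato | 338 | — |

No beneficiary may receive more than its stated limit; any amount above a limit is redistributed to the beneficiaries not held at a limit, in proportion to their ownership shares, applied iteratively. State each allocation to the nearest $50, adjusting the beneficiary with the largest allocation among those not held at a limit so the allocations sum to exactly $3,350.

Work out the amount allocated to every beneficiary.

Ownership shares total: 15,692.
Pro-rata shares before constraints: Quinlan 473.51; Petrov 865.04; Okafor 796.08; Dube 603.52; Vance 539.69; Sato 72.16.
Cap binds for Quinlan ($250); balance $3,100 reallocated over remaining ownership shares 13,474.
Remaining shares: Petrov 932.25 → $950; Okafor 857.94 → $850; Dube 650.42 → $650; Vance 581.62 → $600; Sato 77.76 → $100.
Rounding difference −$50 applied to Petrov → $900.

Quinlan: $250 · Petrov: $900 · Okafor: $850 · Dube: $650 · Vance: $600 · Sato: $100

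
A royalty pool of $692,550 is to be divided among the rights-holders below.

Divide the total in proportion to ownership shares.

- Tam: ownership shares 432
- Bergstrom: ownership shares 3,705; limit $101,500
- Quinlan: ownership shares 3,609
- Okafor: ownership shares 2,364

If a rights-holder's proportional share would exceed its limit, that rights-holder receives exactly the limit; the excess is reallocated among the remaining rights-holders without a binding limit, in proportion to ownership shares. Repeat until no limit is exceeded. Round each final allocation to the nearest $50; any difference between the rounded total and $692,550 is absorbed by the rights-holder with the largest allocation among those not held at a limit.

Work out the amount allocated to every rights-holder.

Ownership shares total: 10,110.
Pro-rata shares before constraints: Tam 29,592.64; Bergstrom 253,798.00; Quinlan 247,221.85; Okafor 161,937.51.
Cap binds for Bergstrom ($101,500); balance $591,050 reallocated over remaining ownership shares 6,405.
Remaining shares: Tam 39,864.73 → $39,850; Quinlan 333,036.60 → $333,050; Okafor 218,148.67 → $218,150.

Tam: $39,850; Bergstrom: $101,500; Quinlan: $333,050; Okafor: $218,150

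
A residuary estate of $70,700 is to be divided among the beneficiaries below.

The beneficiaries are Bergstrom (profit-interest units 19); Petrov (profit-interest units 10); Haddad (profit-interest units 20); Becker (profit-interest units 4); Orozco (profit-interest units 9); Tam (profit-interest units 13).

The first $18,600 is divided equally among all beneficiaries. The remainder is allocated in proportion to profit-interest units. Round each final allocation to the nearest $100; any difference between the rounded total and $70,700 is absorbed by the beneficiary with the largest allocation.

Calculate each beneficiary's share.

First tranche $18,600 split equally: $3,100 each.
Remainder $52,100 by profit-interest units (total 75): Bergstrom 13,198.67 → $13,200; Petrov 6,946.67 → $6,900; Haddad 13,893.33 → $13,900; Becker 2,778.67 → $2,800; Orozco 6,252.00 → $6,300; Tam 9,030.67 → $9,000.
Totals: Bergstrom $3,100 + $13,200 = $16,300; Petrov $3,100 + $6,900 = $10,000; Haddad $3,100 + $13,900 = $17,000; Becker $3,100 + $2,800 = $5,900; Orozco $3,100 + $6,300 = $9,400; Tam $3,100 + $9,000 = $12,100.

Bergstrom: $16,300 · Petrov: $10,000 · Haddad: $17,000 · Becker: $5,900 · Orozco: $9,400 · Tam: $12,100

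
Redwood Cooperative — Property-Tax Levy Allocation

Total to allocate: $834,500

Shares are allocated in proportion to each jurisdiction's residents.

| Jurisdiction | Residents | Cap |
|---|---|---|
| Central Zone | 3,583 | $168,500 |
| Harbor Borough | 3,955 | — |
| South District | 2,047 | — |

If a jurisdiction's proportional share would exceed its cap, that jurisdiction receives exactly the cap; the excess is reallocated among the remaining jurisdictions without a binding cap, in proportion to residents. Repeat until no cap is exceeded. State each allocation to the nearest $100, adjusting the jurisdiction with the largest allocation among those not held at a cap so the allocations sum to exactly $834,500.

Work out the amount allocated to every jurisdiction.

Sum of residents: 9,585.
Pro-rata shares before constraints: Central Zone 311,947.16; Harbor Borough 344,334.64; South District 178,218.21.
Capped: Central Zone ($168,500); remaining pool $666,000 reallocated over remaining residents 6,002.
Remaining shares: Harbor Borough 438,858.71 → $438,900; South District 227,141.29 → $227,100.

Central Zone: $168,500 · Harbor Borough: $438,900 · South District: $227,100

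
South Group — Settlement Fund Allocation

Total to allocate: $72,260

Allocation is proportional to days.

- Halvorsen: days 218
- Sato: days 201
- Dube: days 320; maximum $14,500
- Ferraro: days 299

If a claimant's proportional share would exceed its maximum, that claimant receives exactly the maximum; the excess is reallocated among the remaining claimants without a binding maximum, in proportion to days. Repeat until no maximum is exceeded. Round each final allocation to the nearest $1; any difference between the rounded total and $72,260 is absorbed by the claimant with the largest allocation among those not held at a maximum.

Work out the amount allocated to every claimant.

Total days = 1,038.
Proportional shares (ignoring caps): Halvorsen 15,175.99; Sato 13,992.54; Dube 22,276.69; Ferraro 20,814.78.
Capped: Dube ($14,500); balance $57,760 reallocated over remaining days 718.
Shares after redistribution: Halvorsen 17,537.16 → $17,537; Sato 16,169.58 → $16,170; Ferraro 24,053.26 → $24,053.

Halvorsen: $17,537 | Sato: $16,170 | Dube: $14,500 | Ferraro: $24,053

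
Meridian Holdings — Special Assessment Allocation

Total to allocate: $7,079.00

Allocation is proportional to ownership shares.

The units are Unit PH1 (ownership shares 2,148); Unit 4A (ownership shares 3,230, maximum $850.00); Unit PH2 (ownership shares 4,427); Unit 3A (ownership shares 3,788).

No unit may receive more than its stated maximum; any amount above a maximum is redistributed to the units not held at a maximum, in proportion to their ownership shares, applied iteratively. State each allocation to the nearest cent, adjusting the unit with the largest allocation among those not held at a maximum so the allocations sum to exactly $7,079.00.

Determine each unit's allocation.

Unit PH1: $1,291.12 · Unit 4A: $850.00 · Unit PH2: $2,660.99 · Unit 3A: $2,276.89

Combined ownership shares = 13,593.
Pro-rata shares before constraints: Unit PH1 1,118.6414; Unit 4A 1,682.1283; Unit PH2 2,305.5053; Unit 3A 1,972.7251.
Cap binds for Unit 4A ($850.00); residual $6,229.00 reallocated over remaining ownership shares 10,363.
Remaining shares: Unit PH1 1,291.1215 → $1,291.12; Unit PH2 2,660.9846 → $2,660.98; Unit 3A 2,276.8939 → $2,276.89.
Rounding difference +$0.01 applied to Unit PH2 → $2,660.99.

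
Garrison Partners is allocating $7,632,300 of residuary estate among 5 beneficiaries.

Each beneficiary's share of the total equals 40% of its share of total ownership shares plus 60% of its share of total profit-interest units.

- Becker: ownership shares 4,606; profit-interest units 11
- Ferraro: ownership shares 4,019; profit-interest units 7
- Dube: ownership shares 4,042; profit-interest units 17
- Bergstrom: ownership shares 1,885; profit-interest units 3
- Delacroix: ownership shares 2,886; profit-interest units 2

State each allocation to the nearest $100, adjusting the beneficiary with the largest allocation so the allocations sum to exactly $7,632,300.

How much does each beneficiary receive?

Ownership shares total 17,438; profit-interest units total 40.
Combined weights (40% ownership shares + 60% profit-interest units): Becker 0.2707; Ferraro 0.1972; Dube 0.3477; Bergstrom 0.0882; Delacroix 0.0962.
Proportional shares: Becker 2,065,714.95; Ferraro 1,505,009.20; Dube 2,653,880.88; Bergstrom 673,465.78; Delacroix 734,229.19.
Rounded to nearest $100: Becker $2,065,700; Ferraro $1,505,000; Dube $2,653,900; Bergstrom $673,500; Delacroix $734,200. Sum = $7,632,300.
Sum already equals the total — no adjustment.

Becker: $2,065,700 · Ferraro: $1,505,000 · Dube: $2,653,900 · Bergstrom: $673,500 · Delacroix: $734,200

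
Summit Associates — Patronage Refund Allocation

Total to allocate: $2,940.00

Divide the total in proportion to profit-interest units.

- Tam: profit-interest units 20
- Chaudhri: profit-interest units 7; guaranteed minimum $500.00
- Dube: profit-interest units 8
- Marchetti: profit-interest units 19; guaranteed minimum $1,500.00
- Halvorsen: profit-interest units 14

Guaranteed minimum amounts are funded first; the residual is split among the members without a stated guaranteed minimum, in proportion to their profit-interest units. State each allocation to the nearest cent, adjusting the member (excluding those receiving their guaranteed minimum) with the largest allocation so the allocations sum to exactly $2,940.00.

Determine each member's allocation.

Minimums first: Chaudhri $500.00; Marchetti $1,500.00. Balance $940.00.
Balance split over remaining profit-interest units 42: Tam 447.6190 → $447.62; Dube 179.0476 → $179.05; Halvorsen 313.3333 → $313.33.

Tam: $447.62 | Chaudhri: $500.00 | Dube: $179.05 | Marchetti: $1,500.00 | Halvorsen: $313.33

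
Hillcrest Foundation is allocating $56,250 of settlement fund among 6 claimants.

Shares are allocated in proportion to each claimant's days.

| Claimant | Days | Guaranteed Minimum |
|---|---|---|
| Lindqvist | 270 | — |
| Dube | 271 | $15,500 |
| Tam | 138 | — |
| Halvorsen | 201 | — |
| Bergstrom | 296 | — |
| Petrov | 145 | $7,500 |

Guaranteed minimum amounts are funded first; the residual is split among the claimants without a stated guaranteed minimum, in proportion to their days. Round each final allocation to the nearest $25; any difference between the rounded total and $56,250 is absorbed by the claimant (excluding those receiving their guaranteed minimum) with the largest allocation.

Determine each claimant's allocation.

Lindqvist: $9,925; Dube: $15,500; Tam: $5,075; Halvorsen: $7,375; Bergstrom: $10,875; Petrov: $7,500

Minimums first: Dube $15,500; Petrov $7,500. Balance $33,250.
Balance split over remaining days 905: Lindqvist 9,919.89 → $9,925; Tam 5,070.17 → $5,075; Halvorsen 7,384.81 → $7,375; Bergstrom 10,875.14 → $10,875.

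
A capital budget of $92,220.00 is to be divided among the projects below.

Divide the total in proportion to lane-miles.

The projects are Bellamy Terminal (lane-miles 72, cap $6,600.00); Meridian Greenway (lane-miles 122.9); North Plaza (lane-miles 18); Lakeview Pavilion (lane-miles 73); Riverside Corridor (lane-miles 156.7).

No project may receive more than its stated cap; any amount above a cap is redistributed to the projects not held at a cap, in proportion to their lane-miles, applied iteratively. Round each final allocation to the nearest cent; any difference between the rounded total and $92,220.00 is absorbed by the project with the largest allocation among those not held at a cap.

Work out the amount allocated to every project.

Total lane-miles = 442.6.
Pro-rata shares before constraints: Bellamy Terminal 15,001.8979; Meridian Greenway 25,607.4062; North Plaza 3,750.4745; Lakeview Pavilion 15,210.2576; Riverside Corridor 32,649.9638.
Held at cap: Bellamy Terminal ($6,600.00); remaining pool $85,620.00 reallocated over remaining lane-miles 370.6.
Shares after redistribution: Meridian Greenway 28,393.6805 → $28,393.68; North Plaza 4,158.5537 → $4,158.55; Lakeview Pavilion 16,865.2455 → $16,865.25; Riverside Corridor 36,202.5202 → $36,202.52.

Bellamy Terminal: $6,600.00 · Meridian Greenway: $28,393.68 · North Plaza: $4,158.55 · Lakeview Pavilion: $16,865.25 · Riverside Corridor: $36,202.52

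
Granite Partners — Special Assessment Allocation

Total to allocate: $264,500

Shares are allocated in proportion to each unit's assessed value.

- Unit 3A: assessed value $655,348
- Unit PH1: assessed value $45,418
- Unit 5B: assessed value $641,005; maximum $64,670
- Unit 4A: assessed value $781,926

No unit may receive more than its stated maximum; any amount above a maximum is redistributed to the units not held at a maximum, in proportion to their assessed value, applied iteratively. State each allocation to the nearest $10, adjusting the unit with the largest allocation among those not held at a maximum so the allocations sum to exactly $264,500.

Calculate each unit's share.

Unit 3A: $88,320 | Unit PH1: $6,120 | Unit 5B: $64,670 | Unit 4A: $105,390

Assessed value total: 2,123,697.
Pro-rata shares before constraints: Unit 3A 81,621.60; Unit PH1 5,656.67; Unit 5B 79,835.22; Unit 4A 97,386.50.
Cap binds for Unit 5B ($64,670); remaining pool $199,830 reallocated over remaining assessed value 1,482,692.
Remaining shares: Unit 3A 88,324.61 → $88,320; Unit PH1 6,121.22 → $6,120; Unit 4A 105,384.17 → $105,380.
Rounding difference +$10 applied to Unit 4A → $105,390.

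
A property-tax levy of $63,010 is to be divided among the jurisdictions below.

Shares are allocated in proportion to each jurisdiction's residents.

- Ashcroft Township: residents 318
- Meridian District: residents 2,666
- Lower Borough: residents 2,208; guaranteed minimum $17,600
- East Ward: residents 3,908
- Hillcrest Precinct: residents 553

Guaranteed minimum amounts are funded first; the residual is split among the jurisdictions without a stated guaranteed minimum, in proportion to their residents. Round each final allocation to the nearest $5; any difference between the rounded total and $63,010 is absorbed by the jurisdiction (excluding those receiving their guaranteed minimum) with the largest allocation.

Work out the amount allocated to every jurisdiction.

Fund the minimums — Lower Borough $17,600. Balance $45,410.
Balance split over remaining residents 7,445: Ashcroft Township 1,939.61 → $1,940; Meridian District 16,260.99 → $16,260; East Ward 23,836.44 → $23,835; Hillcrest Precinct 3,372.97 → $3,375.

Ashcroft Township: $1,940 · Meridian District: $16,260 · Lower Borough: $17,600 · East Ward: $23,835 · Hillcrest Precinct: $3,375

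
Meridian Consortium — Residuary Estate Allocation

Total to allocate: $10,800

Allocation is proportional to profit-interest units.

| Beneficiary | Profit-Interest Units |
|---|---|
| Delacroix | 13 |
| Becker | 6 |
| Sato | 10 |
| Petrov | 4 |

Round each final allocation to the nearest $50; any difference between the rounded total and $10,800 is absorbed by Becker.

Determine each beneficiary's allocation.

Total profit-interest units = 33.
Pro-rata amounts: Delacroix 13/33 × $10,800 = 4,254.55; Becker 6/33 × $10,800 = 1,963.64; Sato 10/33 × $10,800 = 3,272.73; Petrov 4/33 × $10,800 = 1,309.09.
Rounded to nearest $50: Delacroix $4,250; Becker $1,950; Sato $3,250; Petrov $1,300. Sum = $10,750.
Difference $10,800 − $10,750 = +$50 applied to Becker: Becker becomes $2,000.

Delacroix: $4,250; Becker: $2,000; Sato: $3,250; Petrov: $1,300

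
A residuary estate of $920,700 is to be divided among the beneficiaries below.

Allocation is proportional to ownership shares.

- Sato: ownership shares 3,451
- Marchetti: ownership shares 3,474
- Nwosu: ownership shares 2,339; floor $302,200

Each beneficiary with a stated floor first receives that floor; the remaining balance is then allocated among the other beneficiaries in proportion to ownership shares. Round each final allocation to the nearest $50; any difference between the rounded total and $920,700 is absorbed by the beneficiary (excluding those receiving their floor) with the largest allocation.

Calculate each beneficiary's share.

Sato: $308,200 · Marchetti: $310,300 · Nwosu: $302,200

Minimums first: Nwosu $302,200. Remaining pool $618,500.
Remaining pool split over remaining ownership shares 6,925: Sato 308,222.89 → $308,200; Marchetti 310,277.11 → $310,300.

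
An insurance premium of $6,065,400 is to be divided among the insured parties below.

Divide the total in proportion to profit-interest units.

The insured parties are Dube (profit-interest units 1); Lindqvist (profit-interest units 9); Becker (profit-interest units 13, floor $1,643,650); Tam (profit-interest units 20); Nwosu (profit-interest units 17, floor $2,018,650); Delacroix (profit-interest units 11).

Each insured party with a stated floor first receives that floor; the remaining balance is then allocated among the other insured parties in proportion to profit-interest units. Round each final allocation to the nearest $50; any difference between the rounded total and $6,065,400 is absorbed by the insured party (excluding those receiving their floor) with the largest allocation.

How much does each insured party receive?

Dube: $58,600 | Lindqvist: $527,500 | Becker: $1,643,650 | Tam: $1,172,250 | Nwosu: $2,018,650 | Delacroix: $644,750

Minimums first: Becker $1,643,650; Nwosu $2,018,650. Balance $2,403,100.
Balance split over remaining profit-interest units 41: Dube 58,612.20 → $58,600; Lindqvist 527,509.76 → $527,500; Tam 1,172,243.90 → $1,172,250; Delacroix 644,734.15 → $644,750.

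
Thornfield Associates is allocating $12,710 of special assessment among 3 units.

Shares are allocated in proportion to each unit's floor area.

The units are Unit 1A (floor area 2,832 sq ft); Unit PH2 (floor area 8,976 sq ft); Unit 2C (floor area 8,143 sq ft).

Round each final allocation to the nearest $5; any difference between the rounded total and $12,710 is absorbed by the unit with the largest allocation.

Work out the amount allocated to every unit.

Unit 1A: $1,805; Unit PH2: $5,715; Unit 2C: $5,190

Floor area total: 19,951.
Proportional shares: Unit 1A 2,832/19,951 × $12,710 = 1,804.16; Unit PH2 8,976/19,951 × $12,710 = 5,718.26; Unit 2C 8,143/19,951 × $12,710 = 5,187.59.
Rounded to nearest $5: Unit 1A $1,805; Unit PH2 $5,720; Unit 2C $5,190. Sum = $12,715.
Difference $12,710 − $12,715 = −$5 applied to largest allocation (Unit PH2): Unit PH2 becomes $5,715.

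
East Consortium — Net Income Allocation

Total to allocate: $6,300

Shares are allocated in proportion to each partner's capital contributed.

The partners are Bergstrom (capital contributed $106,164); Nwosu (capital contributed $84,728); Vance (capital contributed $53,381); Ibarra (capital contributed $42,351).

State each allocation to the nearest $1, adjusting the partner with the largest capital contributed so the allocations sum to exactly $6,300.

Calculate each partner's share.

Bergstrom: $2,334 | Nwosu: $1,862 | Vance: $1,173 | Ibarra: $931

Sum of capital contributed: 286,624.
Proportional shares: Bergstrom 106,164/286,624 × $6,300 = 2,333.49; Nwosu 84,728/286,624 × $6,300 = 1,862.32; Vance 53,381/286,624 × $6,300 = 1,173.32; Ibarra 42,351/286,624 × $6,300 = 930.88.
At nearest $1: Bergstrom $2,333; Nwosu $1,862; Vance $1,173; Ibarra $931. Sum = $6,299.
Difference $6,300 − $6,299 = +$1 applied to largest capital contributed (Bergstrom): Bergstrom becomes $2,334.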